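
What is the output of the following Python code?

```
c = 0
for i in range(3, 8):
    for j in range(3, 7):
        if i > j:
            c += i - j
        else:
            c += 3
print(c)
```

i=3,j=3: not 3>3, c = 0+3 = 3
i=3,j=4: not 3>4, c = 3+3 = 6
i=3,j=5: not 3>5, c = 6+3 = 9
i=3,j=6: not 3>6, c = 9+3 = 12
i=4,j=3: 4>3, c = 12+1 = 13
i=4,j=4: not 4>4, c = 13+3 = 16
i=4,j=5: not 4>5, c = 16+3 = 19
i=4,j=6: not 4>6, c = 19+3 = 22
i=5,j=3: 5>3, c = 22+2 = 24
i=5,j=4: 5>4, c = 24+1 = 25
i=5,j=5: not 5>5, c = 25+3 = 28
i=5,j=6: not 5>6, c = 28+3 = 31
i=6,j=3: 6>3, c = 31+3 = 34
i=6,j=4: 6>4, c = 34+2 = 36
i=6,j=5: 6>5, c = 36+1 = 37
i=6,j=6: not 6>6, c = 37+3 = 40
i=7,j=3: 7>3, c = 40+4 = 44
i=7,j=4: 7>4, c = 44+3 = 47
i=7,j=5: 7>5, c = 47+2 = 49
i=7,j=6: 7>6, c = 49+1 = 50

50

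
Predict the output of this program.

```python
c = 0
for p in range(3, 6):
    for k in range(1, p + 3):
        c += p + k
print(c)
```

p=3,k=1: c = 0+4 = 4
p=3,k=2: c = 4+5 = 9
p=3,k=3: c = 9+6 = 15
p=3,k=4: c = 15+7 = 22
p=3,k=5: c = 22+8 = 30
p=4,k=1: c = 30+5 = 35
p=4,k=2: c = 35+6 = 41
p=4,k=3: c = 41+7 = 48
p=4,k=4: c = 48+8 = 56
p=4,k=5: c = 56+9 = 65
p=4,k=6: c = 65+10 = 75
p=5,k=1: c = 75+6 = 81
p=5,k=2: c = 81+7 = 88
p=5,k=3: c = 88+8 = 96
p=5,k=4: c = 96+9 = 105
p=5,k=5: c = 105+10 = 115
p=5,k=6: c = 115+11 = 126
p=5,k=7: c = 126+12 = 138

138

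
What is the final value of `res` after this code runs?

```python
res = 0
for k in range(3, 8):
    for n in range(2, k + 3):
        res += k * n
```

k=3,n=2: res = 0+6 = 6
k=3,n=3: res = 6+9 = 15
k=3,n=4: res = 15+12 = 27
k=3,n=5: res = 27+15 = 42
k=4,n=2: res = 42+8 = 50
k=4,n=3: res = 50+12 = 62
k=4,n=4: res = 62+16 = 78
k=4,n=5: res = 78+20 = 98
k=4,n=6: res = 98+24 = 122
k=5,n=2: res = 122+10 = 132
k=5,n=3: res = 132+15 = 147
k=5,n=4: res = 147+20 = 167
k=5,n=5: res = 167+25 = 192
k=5,n=6: res = 192+30 = 222
k=5,n=7: res = 222+35 = 257
k=6,n=2: res = 257+12 = 269
k=6,n=3: res = 269+18 = 287
k=6,n=4: res = 287+24 = 311
k=6,n=5: res = 311+30 = 341
k=6,n=6: res = 341+36 = 377
k=6,n=7: res = 377+42 = 419
k=6,n=8: res = 419+48 = 467
k=7,n=2: res = 467+14 = 481
k=7,n=3: res = 481+21 = 502
k=7,n=4: res = 502+28 = 530
k=7,n=5: res = 530+35 = 565
k=7,n=6: res = 565+42 = 607
k=7,n=7: res = 607+49 = 656
k=7,n=8: res = 656+56 = 712
k=7,n=9: res = 712+63 = 775

775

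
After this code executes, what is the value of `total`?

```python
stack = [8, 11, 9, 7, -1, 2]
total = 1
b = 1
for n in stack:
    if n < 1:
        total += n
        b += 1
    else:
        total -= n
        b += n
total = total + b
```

2

n=8: not <1, total = 1-8 = -7; b=9
n=11: not <1, total = (-7)-11 = -18; b=20
n=9: not <1, total = (-18)-9 = -27; b=29
n=7: not <1, total = (-27)-7 = -34; b=36
n=-1: <1, total = (-34)+(-1) = -35; b=37
n=2: not <1, total = (-35)-2 = -37; b=39
total+b = (-37)+39 = 2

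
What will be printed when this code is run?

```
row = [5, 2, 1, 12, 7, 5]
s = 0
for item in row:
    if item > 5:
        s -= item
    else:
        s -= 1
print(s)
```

-23

item=5: not >5, s = 0-1 = -1
item=2: not >5, s = (-1)-1 = -2
item=1: not >5, s = (-2)-1 = -3
item=12: >5, s = (-3)-12 = -15
item=7: >5, s = (-15)-7 = -22
item=5: not >5, s = (-22)-1 = -23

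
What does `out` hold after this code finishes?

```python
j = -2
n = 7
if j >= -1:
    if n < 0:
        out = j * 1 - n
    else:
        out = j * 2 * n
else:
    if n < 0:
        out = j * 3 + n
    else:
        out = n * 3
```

j=-2, n=7
j >= -1 is False; n < 0 is False
→ out = n * 3 = 21

21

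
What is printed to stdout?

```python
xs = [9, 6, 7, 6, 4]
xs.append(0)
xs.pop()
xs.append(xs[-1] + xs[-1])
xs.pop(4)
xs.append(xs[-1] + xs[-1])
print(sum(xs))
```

52

append 0 → [9, 6, 7, 6, 4, 0]
pop() removes 0 → [9, 6, 7, 6, 4]
append xs[-1]+xs[-1] = 4+4 = 8 → [9, 6, 7, 6, 4, 8]
pop(4) removes 4 → [9, 6, 7, 6, 8]
append xs[-1]+xs[-1] = 8+8 = 16 → [9, 6, 7, 6, 8, 16]
sum = 52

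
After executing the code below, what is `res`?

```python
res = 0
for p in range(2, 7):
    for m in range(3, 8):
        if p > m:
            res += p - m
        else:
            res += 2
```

48

p=2,m=3: not 2>3, res = 0+2 = 2
p=2,m=4: not 2>4, res = 2+2 = 4
p=2,m=5: not 2>5, res = 4+2 = 6
p=2,m=6: not 2>6, res = 6+2 = 8
p=2,m=7: not 2>7, res = 8+2 = 10
p=3,m=3: not 3>3, res = 10+2 = 12
p=3,m=4: not 3>4, res = 12+2 = 14
p=3,m=5: not 3>5, res = 14+2 = 16
p=3,m=6: not 3>6, res = 16+2 = 18
p=3,m=7: not 3>7, res = 18+2 = 20
p=4,m=3: 4>3, res = 20+1 = 21
p=4,m=4: not 4>4, res = 21+2 = 23
p=4,m=5: not 4>5, res = 23+2 = 25
p=4,m=6: not 4>6, res = 25+2 = 27
p=4,m=7: not 4>7, res = 27+2 = 29
p=5,m=3: 5>3, res = 29+2 = 31
p=5,m=4: 5>4, res = 31+1 = 32
p=5,m=5: not 5>5, res = 32+2 = 34
p=5,m=6: not 5>6, res = 34+2 = 36
p=5,m=7: not 5>7, res = 36+2 = 38
p=6,m=3: 6>3, res = 38+3 = 41
p=6,m=4: 6>4, res = 41+2 = 43
p=6,m=5: 6>5, res = 43+1 = 44
p=6,m=6: not 6>6, res = 44+2 = 46
p=6,m=7: not 6>7, res = 46+2 = 48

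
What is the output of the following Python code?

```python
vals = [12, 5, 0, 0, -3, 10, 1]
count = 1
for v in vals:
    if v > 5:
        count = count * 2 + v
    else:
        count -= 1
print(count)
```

29

v=12: >5, count = 1*2+12 = 14
v=5: not >5, count = 14-1 = 13
v=0: not >5, count = 13-1 = 12
v=0: not >5, count = 12-1 = 11
v=-3: not >5, count = 11-1 = 10
v=10: >5, count = 10*2+10 = 30
v=1: not >5, count = 30-1 = 29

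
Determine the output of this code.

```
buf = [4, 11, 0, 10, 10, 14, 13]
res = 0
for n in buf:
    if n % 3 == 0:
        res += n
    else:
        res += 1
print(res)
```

n=4: not %3==0, res = 0+1 = 1
n=11: not %3==0, res = 1+1 = 2
n=0: %3==0, res = 2+0 = 2
n=10: not %3==0, res = 2+1 = 3
n=10: not %3==0, res = 3+1 = 4
n=14: not %3==0, res = 4+1 = 5
n=13: not %3==0, res = 5+1 = 6

6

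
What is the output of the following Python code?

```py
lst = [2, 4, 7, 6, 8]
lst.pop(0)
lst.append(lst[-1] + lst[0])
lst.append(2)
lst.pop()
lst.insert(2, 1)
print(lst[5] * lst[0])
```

48

pop(0) removes 2 → [4, 7, 6, 8]
append lst[-1]+lst[0] = 8+4 = 12 → [4, 7, 6, 8, 12]
append 2 → [4, 7, 6, 8, 12, 2]
pop() removes 2 → [4, 7, 6, 8, 12]
insert 1 at 2 → [4, 7, 1, 6, 8, 12]
lst[5]*lst[0] = 12*4 = 48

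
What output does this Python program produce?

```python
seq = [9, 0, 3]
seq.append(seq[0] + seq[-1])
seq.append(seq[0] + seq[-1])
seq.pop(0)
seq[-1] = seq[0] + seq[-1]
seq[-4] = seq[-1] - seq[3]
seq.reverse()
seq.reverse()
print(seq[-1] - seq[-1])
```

0

append seq[0]+seq[-1] = 9+3 = 12 → [9, 0, 3, 12]
append seq[0]+seq[-1] = 9+12 = 21 → [9, 0, 3, 12, 21]
pop(0) removes 9 → [0, 3, 12, 21]
seq[-1] = seq[0]+seq[-1] = 0+21 = 21 → [0, 3, 12, 21]
seq[-4] = seq[-1]-seq[3] = 21-21 = 0 → [0, 3, 12, 21]
reverse → [21, 12, 3, 0]
reverse → [0, 3, 12, 21]
seq[-1]-seq[-1] = 21-21 = 0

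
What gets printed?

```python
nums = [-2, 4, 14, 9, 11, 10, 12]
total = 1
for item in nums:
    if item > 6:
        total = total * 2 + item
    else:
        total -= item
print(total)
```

340

item=-2: not >6, total = 1-(-2) = 3
item=4: not >6, total = 3-4 = -1
item=14: >6, total = (-1)*2+14 = 12
item=9: >6, total = 12*2+9 = 33
item=11: >6, total = 33*2+11 = 77
item=10: >6, total = 77*2+10 = 164
item=12: >6, total = 164*2+12 = 340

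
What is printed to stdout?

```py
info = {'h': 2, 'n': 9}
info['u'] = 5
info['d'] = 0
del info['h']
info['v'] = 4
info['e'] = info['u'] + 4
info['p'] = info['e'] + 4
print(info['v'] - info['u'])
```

-1

info['u'] = 5 → {'h': 2, 'n': 9, 'u': 5}
info['d'] = 0 → {'h': 2, 'n': 9, 'u': 5, 'd': 0}
del 'h' → {'n': 9, 'u': 5, 'd': 0}
info['v'] = 4 → {'n': 9, 'u': 5, 'd': 0, 'v': 4}
info['e'] = info['u']+4 = 9 → {'n': 9, 'u': 5, 'd': 0, 'v': 4, 'e': 9}
info['p'] = info['e']+4 = 13 → {'n': 9, 'u': 5, 'd': 0, 'v': 4, 'e': 9, 'p': 13}
info['v']-info['u'] = 4-5 = -1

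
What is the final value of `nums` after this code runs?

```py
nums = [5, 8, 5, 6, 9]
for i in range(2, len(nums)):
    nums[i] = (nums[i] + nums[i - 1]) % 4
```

i=2: nums[2] = (5+8)%4 = 1 → [5, 8, 1, 6, 9]
i=3: nums[3] = (6+1)%4 = 3 → [5, 8, 1, 3, 9]
i=4: nums[4] = (9+3)%4 = 0 → [5, 8, 1, 3, 0]

[5, 8, 1, 3, 0]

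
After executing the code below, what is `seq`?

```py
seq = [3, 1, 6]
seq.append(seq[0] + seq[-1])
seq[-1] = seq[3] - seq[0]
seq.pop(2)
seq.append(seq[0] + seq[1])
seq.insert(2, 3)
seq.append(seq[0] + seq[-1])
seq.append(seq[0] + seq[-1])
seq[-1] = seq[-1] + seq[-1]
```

append seq[0]+seq[-1] = 3+6 = 9 → [3, 1, 6, 9]
seq[-1] = seq[3]-seq[0] = 9-3 = 6 → [3, 1, 6, 6]
pop(2) removes 6 → [3, 1, 6]
append seq[0]+seq[1] = 3+1 = 4 → [3, 1, 6, 4]
insert 3 at 2 → [3, 1, 3, 6, 4]
append seq[0]+seq[-1] = 3+4 = 7 → [3, 1, 3, 6, 4, 7]
append seq[0]+seq[-1] = 3+7 = 10 → [3, 1, 3, 6, 4, 7, 10]
seq[-1] = seq[-1]+seq[-1] = 10+10 = 20 → [3, 1, 3, 6, 4, 7, 20]

[3, 1, 3, 6, 4, 7, 20]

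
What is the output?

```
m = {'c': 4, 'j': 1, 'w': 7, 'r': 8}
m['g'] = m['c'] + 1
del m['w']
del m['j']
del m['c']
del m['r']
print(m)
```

m['g'] = m['c']+1 = 5 → {'c': 4, 'j': 1, 'w': 7, 'r': 8, 'g': 5}
del 'w' → {'c': 4, 'j': 1, 'r': 8, 'g': 5}
del 'j' → {'c': 4, 'r': 8, 'g': 5}
del 'c' → {'r': 8, 'g': 5}
del 'r' → {'g': 5}

{'g': 5}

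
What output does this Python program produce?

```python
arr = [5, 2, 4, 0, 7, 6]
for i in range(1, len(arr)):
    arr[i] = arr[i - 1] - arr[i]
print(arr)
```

i=1: arr[1] = 5-2 = 3 → [5, 3, 4, 0, 7, 6]
i=2: arr[2] = 3-4 = -1 → [5, 3, -1, 0, 7, 6]
i=3: arr[3] = (-1)-0 = -1 → [5, 3, -1, -1, 7, 6]
i=4: arr[4] = (-1)-7 = -8 → [5, 3, -1, -1, -8, 6]
i=5: arr[5] = (-8)-6 = -14 → [5, 3, -1, -1, -8, -14]

[5, 3, -1, -1, -8, -14]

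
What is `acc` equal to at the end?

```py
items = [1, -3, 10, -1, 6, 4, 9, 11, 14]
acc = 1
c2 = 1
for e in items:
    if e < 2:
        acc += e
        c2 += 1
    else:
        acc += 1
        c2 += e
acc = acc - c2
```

-54

e=1: <2, acc = 1+1 = 2; c2=2
e=-3: <2, acc = 2+(-3) = -1; c2=3
e=10: not <2, acc = (-1)+1 = 0; c2=13
e=-1: <2, acc = 0+(-1) = -1; c2=14
e=6: not <2, acc = (-1)+1 = 0; c2=20
e=4: not <2, acc = 0+1 = 1; c2=24
e=9: not <2, acc = 1+1 = 2; c2=33
e=11: not <2, acc = 2+1 = 3; c2=44
e=14: not <2, acc = 3+1 = 4; c2=58
acc-c2 = 4-58 = -54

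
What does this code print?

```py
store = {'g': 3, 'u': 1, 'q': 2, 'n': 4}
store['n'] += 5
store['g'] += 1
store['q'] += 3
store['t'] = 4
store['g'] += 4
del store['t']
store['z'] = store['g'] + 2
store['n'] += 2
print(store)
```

store['n'] = 4+5 = 9 → {'g': 3, 'u': 1, 'q': 2, 'n': 9}
store['g'] = 3+1 = 4 → {'g': 4, 'u': 1, 'q': 2, 'n': 9}
store['q'] = 2+3 = 5 → {'g': 4, 'u': 1, 'q': 5, 'n': 9}
store['t'] = 4 → {'g': 4, 'u': 1, 'q': 5, 'n': 9, 't': 4}
store['g'] = 4+4 = 8 → {'g': 8, 'u': 1, 'q': 5, 'n': 9, 't': 4}
del 't' → {'g': 8, 'u': 1, 'q': 5, 'n': 9}
store['z'] = store['g']+2 = 10 → {'g': 8, 'u': 1, 'q': 5, 'n': 9, 'z': 10}
store['n'] = 9+2 = 11 → {'g': 8, 'u': 1, 'q': 5, 'n': 11, 'z': 10}

{'g': 8, 'u': 1, 'q': 5, 'n': 11, 'z': 10}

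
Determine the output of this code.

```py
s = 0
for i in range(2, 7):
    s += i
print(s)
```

20

i=2: s = 0+2 = 2
i=3: s = 2+3 = 5
i=4: s = 5+4 = 9
i=5: s = 9+5 = 14
i=6: s = 14+6 = 20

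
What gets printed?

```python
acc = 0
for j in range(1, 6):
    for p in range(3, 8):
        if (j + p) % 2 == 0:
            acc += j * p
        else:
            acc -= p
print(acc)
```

135

j=1,p=3: even sum, acc = 0+3 = 3
j=1,p=4: odd sum, acc = 3-4 = -1
j=1,p=5: even sum, acc = (-1)+5 = 4
j=1,p=6: odd sum, acc = 4-6 = -2
j=1,p=7: even sum, acc = (-2)+7 = 5
j=2,p=3: odd sum, acc = 5-3 = 2
j=2,p=4: even sum, acc = 2+8 = 10
j=2,p=5: odd sum, acc = 10-5 = 5
j=2,p=6: even sum, acc = 5+12 = 17
j=2,p=7: odd sum, acc = 17-7 = 10
j=3,p=3: even sum, acc = 10+9 = 19
j=3,p=4: odd sum, acc = 19-4 = 15
j=3,p=5: even sum, acc = 15+15 = 30
j=3,p=6: odd sum, acc = 30-6 = 24
j=3,p=7: even sum, acc = 24+21 = 45
j=4,p=3: odd sum, acc = 45-3 = 42
j=4,p=4: even sum, acc = 42+16 = 58
j=4,p=5: odd sum, acc = 58-5 = 53
j=4,p=6: even sum, acc = 53+24 = 77
j=4,p=7: odd sum, acc = 77-7 = 70
j=5,p=3: even sum, acc = 70+15 = 85
j=5,p=4: odd sum, acc = 85-4 = 81
j=5,p=5: even sum, acc = 81+25 = 106
j=5,p=6: odd sum, acc = 106-6 = 100
j=5,p=7: even sum, acc = 100+35 = 135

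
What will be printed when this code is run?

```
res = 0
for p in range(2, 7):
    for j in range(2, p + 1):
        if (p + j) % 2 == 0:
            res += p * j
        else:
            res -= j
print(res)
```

p=2,j=2: even sum, res = 0+4 = 4
p=3,j=2: odd sum, res = 4-2 = 2
p=3,j=3: even sum, res = 2+9 = 11
p=4,j=2: even sum, res = 11+8 = 19
p=4,j=3: odd sum, res = 19-3 = 16
p=4,j=4: even sum, res = 16+16 = 32
p=5,j=2: odd sum, res = 32-2 = 30
p=5,j=3: even sum, res = 30+15 = 45
p=5,j=4: odd sum, res = 45-4 = 41
p=5,j=5: even sum, res = 41+25 = 66
p=6,j=2: even sum, res = 66+12 = 78
p=6,j=3: odd sum, res = 78-3 = 75
p=6,j=4: even sum, res = 75+24 = 99
p=6,j=5: odd sum, res = 99-5 = 94
p=6,j=6: even sum, res = 94+36 = 130

130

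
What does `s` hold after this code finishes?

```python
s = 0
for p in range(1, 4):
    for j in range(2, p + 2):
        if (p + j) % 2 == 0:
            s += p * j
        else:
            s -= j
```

p=1,j=2: odd sum, s = 0-2 = -2
p=2,j=2: even sum, s = (-2)+4 = 2
p=2,j=3: odd sum, s = 2-3 = -1
p=3,j=2: odd sum, s = (-1)-2 = -3
p=3,j=3: even sum, s = (-3)+9 = 6
p=3,j=4: odd sum, s = 6-4 = 2

2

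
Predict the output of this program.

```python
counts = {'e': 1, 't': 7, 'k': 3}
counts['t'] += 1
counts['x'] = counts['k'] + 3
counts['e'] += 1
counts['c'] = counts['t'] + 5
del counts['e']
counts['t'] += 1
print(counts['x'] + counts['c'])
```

counts['t'] = 7+1 = 8 → {'e': 1, 't': 8, 'k': 3}
counts['x'] = counts['k']+3 = 6 → {'e': 1, 't': 8, 'k': 3, 'x': 6}
counts['e'] = 1+1 = 2 → {'e': 2, 't': 8, 'k': 3, 'x': 6}
counts['c'] = counts['t']+5 = 13 → {'e': 2, 't': 8, 'k': 3, 'x': 6, 'c': 13}
del 'e' → {'t': 8, 'k': 3, 'x': 6, 'c': 13}
counts['t'] = 8+1 = 9 → {'t': 9, 'k': 3, 'x': 6, 'c': 13}
counts['x']+counts['c'] = 6+13 = 19

19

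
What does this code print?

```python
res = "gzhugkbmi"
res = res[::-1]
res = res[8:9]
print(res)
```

reverse → 'imbkguhzg'
slice [8:9] → 'g'

g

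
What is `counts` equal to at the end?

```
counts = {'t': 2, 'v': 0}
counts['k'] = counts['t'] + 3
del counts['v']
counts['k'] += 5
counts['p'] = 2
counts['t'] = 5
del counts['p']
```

counts['k'] = counts['t']+3 = 5 → {'t': 2, 'v': 0, 'k': 5}
del 'v' → {'t': 2, 'k': 5}
counts['k'] = 5+5 = 10 → {'t': 2, 'k': 10}
counts['p'] = 2 → {'t': 2, 'k': 10, 'p': 2}
counts['t'] = 5 → {'t': 5, 'k': 10, 'p': 2}
del 'p' → {'t': 5, 'k': 10}

{'t': 5, 'k': 10}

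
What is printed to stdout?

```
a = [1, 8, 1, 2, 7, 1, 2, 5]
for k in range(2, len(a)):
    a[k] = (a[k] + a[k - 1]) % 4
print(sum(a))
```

21

k=2: a[2] = (1+8)%4 = 1 → [1, 8, 1, 2, 7, 1, 2, 5]
k=3: a[3] = (2+1)%4 = 3 → [1, 8, 1, 3, 7, 1, 2, 5]
k=4: a[4] = (7+3)%4 = 2 → [1, 8, 1, 3, 2, 1, 2, 5]
k=5: a[5] = (1+2)%4 = 3 → [1, 8, 1, 3, 2, 3, 2, 5]
k=6: a[6] = (2+3)%4 = 1 → [1, 8, 1, 3, 2, 3, 1, 5]
k=7: a[7] = (5+1)%4 = 2 → [1, 8, 1, 3, 2, 3, 1, 2]
sum = 21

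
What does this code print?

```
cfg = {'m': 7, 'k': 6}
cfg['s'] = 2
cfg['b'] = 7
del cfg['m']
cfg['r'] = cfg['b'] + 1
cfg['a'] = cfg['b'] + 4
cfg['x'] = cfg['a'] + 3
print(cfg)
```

cfg['s'] = 2 → {'m': 7, 'k': 6, 's': 2}
cfg['b'] = 7 → {'m': 7, 'k': 6, 's': 2, 'b': 7}
del 'm' → {'k': 6, 's': 2, 'b': 7}
cfg['r'] = cfg['b']+1 = 8 → {'k': 6, 's': 2, 'b': 7, 'r': 8}
cfg['a'] = cfg['b']+4 = 11 → {'k': 6, 's': 2, 'b': 7, 'r': 8, 'a': 11}
cfg['x'] = cfg['a']+3 = 14 → {'k': 6, 's': 2, 'b': 7, 'r': 8, 'a': 11, 'x': 14}

{'k': 6, 's': 2, 'b': 7, 'r': 8, 'a': 11, 'x': 14}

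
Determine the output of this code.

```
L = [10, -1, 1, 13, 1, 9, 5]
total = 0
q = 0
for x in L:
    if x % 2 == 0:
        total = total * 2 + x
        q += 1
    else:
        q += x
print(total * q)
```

290

x=10: even, total = 0*2+10 = 10; q=1
x=-1: not even; q=0
x=1: not even; q=1
x=13: not even; q=14
x=1: not even; q=15
x=9: not even; q=24
x=5: not even; q=29
total*q = 10*29 = 290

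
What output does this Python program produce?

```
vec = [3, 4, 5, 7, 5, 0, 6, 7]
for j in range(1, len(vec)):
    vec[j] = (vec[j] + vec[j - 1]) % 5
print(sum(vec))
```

j=1: vec[1] = (4+3)%5 = 2 → [3, 2, 5, 7, 5, 0, 6, 7]
j=2: vec[2] = (5+2)%5 = 2 → [3, 2, 2, 7, 5, 0, 6, 7]
j=3: vec[3] = (7+2)%5 = 4 → [3, 2, 2, 4, 5, 0, 6, 7]
j=4: vec[4] = (5+4)%5 = 4 → [3, 2, 2, 4, 4, 0, 6, 7]
j=5: vec[5] = (0+4)%5 = 4 → [3, 2, 2, 4, 4, 4, 6, 7]
j=6: vec[6] = (6+4)%5 = 0 → [3, 2, 2, 4, 4, 4, 0, 7]
j=7: vec[7] = (7+0)%5 = 2 → [3, 2, 2, 4, 4, 4, 0, 2]
sum = 21

21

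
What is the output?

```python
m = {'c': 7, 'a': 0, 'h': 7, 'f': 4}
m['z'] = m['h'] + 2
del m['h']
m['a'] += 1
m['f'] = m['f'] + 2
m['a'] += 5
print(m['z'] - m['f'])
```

m['z'] = m['h']+2 = 9 → {'c': 7, 'a': 0, 'h': 7, 'f': 4, 'z': 9}
del 'h' → {'c': 7, 'a': 0, 'f': 4, 'z': 9}
m['a'] = 0+1 = 1 → {'c': 7, 'a': 1, 'f': 4, 'z': 9}
m['f'] = m['f']+2 = 6 → {'c': 7, 'a': 1, 'f': 6, 'z': 9}
m['a'] = 1+5 = 6 → {'c': 7, 'a': 6, 'f': 6, 'z': 9}
m['z']-m['f'] = 9-6 = 3

3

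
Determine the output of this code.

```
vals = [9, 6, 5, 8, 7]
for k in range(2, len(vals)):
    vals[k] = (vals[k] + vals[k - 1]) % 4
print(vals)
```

k=2: vals[2] = (5+6)%4 = 3 → [9, 6, 3, 8, 7]
k=3: vals[3] = (8+3)%4 = 3 → [9, 6, 3, 3, 7]
k=4: vals[4] = (7+3)%4 = 2 → [9, 6, 3, 3, 2]

[9, 6, 3, 3, 2]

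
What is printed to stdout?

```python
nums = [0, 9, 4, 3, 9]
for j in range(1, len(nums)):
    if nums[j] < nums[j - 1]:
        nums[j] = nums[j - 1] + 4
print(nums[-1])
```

21

j=1: 9>=0, unchanged → [0, 9, 4, 3, 9]
j=2: 4<9, nums[2] = 9+4 = 13 → [0, 9, 13, 3, 9]
j=3: 3<13, nums[3] = 13+4 = 17 → [0, 9, 13, 17, 9]
j=4: 9<17, nums[4] = 17+4 = 21 → [0, 9, 13, 17, 21]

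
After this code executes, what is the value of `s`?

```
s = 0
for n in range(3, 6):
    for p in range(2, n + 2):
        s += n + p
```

93

n=3,p=2: s = 0+5 = 5
n=3,p=3: s = 5+6 = 11
n=3,p=4: s = 11+7 = 18
n=4,p=2: s = 18+6 = 24
n=4,p=3: s = 24+7 = 31
n=4,p=4: s = 31+8 = 39
n=4,p=5: s = 39+9 = 48
n=5,p=2: s = 48+7 = 55
n=5,p=3: s = 55+8 = 63
n=5,p=4: s = 63+9 = 72
n=5,p=5: s = 72+10 = 82
n=5,p=6: s = 82+11 = 93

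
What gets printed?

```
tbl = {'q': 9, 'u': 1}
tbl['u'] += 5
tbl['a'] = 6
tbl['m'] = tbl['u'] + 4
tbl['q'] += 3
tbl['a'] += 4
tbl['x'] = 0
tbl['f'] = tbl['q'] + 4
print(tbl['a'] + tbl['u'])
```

tbl['u'] = 1+5 = 6 → {'q': 9, 'u': 6}
tbl['a'] = 6 → {'q': 9, 'u': 6, 'a': 6}
tbl['m'] = tbl['u']+4 = 10 → {'q': 9, 'u': 6, 'a': 6, 'm': 10}
tbl['q'] = 9+3 = 12 → {'q': 12, 'u': 6, 'a': 6, 'm': 10}
tbl['a'] = 6+4 = 10 → {'q': 12, 'u': 6, 'a': 10, 'm': 10}
tbl['x'] = 0 → {'q': 12, 'u': 6, 'a': 10, 'm': 10, 'x': 0}
tbl['f'] = tbl['q']+4 = 16 → {'q': 12, 'u': 6, 'a': 10, 'm': 10, 'x': 0, 'f': 16}
tbl['a']+tbl['u'] = 10+6 = 16

16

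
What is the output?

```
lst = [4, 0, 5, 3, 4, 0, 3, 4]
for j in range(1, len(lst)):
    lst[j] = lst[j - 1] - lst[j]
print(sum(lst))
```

-39

j=1: lst[1] = 4-0 = 4 → [4, 4, 5, 3, 4, 0, 3, 4]
j=2: lst[2] = 4-5 = -1 → [4, 4, -1, 3, 4, 0, 3, 4]
j=3: lst[3] = (-1)-3 = -4 → [4, 4, -1, -4, 4, 0, 3, 4]
j=4: lst[4] = (-4)-4 = -8 → [4, 4, -1, -4, -8, 0, 3, 4]
j=5: lst[5] = (-8)-0 = -8 → [4, 4, -1, -4, -8, -8, 3, 4]
j=6: lst[6] = (-8)-3 = -11 → [4, 4, -1, -4, -8, -8, -11, 4]
j=7: lst[7] = (-11)-4 = -15 → [4, 4, -1, -4, -8, -8, -11, -15]
sum = -39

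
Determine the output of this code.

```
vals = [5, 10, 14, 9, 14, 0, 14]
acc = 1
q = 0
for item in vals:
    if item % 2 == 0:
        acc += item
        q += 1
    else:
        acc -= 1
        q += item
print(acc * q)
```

969

item=5: not even, acc = 1-1 = 0; q=5
item=10: even, acc = 0+10 = 10; q=6
item=14: even, acc = 10+14 = 24; q=7
item=9: not even, acc = 24-1 = 23; q=16
item=14: even, acc = 23+14 = 37; q=17
item=0: even, acc = 37+0 = 37; q=18
item=14: even, acc = 37+14 = 51; q=19
acc*q = 51*19 = 969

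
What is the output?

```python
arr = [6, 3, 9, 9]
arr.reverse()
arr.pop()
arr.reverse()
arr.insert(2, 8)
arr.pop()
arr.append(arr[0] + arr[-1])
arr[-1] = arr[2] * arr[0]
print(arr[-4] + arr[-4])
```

reverse → [9, 9, 3, 6]
pop() removes 6 → [9, 9, 3]
reverse → [3, 9, 9]
insert 8 at 2 → [3, 9, 8, 9]
pop() removes 9 → [3, 9, 8]
append arr[0]+arr[-1] = 3+8 = 11 → [3, 9, 8, 11]
arr[-1] = arr[2]*arr[0] = 8*3 = 24 → [3, 9, 8, 24]
arr[-4]+arr[-4] = 3+3 = 6

6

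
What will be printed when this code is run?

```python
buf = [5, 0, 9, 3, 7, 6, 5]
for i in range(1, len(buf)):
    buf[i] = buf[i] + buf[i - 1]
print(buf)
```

i=1: buf[1] = 0+5 = 5 → [5, 5, 9, 3, 7, 6, 5]
i=2: buf[2] = 9+5 = 14 → [5, 5, 14, 3, 7, 6, 5]
i=3: buf[3] = 3+14 = 17 → [5, 5, 14, 17, 7, 6, 5]
i=4: buf[4] = 7+17 = 24 → [5, 5, 14, 17, 24, 6, 5]
i=5: buf[5] = 6+24 = 30 → [5, 5, 14, 17, 24, 30, 5]
i=6: buf[6] = 5+30 = 35 → [5, 5, 14, 17, 24, 30, 35]

[5, 5, 14, 17, 24, 30, 35]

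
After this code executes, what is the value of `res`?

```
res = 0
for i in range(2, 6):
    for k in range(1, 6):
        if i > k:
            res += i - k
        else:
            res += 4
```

60

i=2,k=1: 2>1, res = 0+1 = 1
i=2,k=2: not 2>2, res = 1+4 = 5
i=2,k=3: not 2>3, res = 5+4 = 9
i=2,k=4: not 2>4, res = 9+4 = 13
i=2,k=5: not 2>5, res = 13+4 = 17
i=3,k=1: 3>1, res = 17+2 = 19
i=3,k=2: 3>2, res = 19+1 = 20
i=3,k=3: not 3>3, res = 20+4 = 24
i=3,k=4: not 3>4, res = 24+4 = 28
i=3,k=5: not 3>5, res = 28+4 = 32
i=4,k=1: 4>1, res = 32+3 = 35
i=4,k=2: 4>2, res = 35+2 = 37
i=4,k=3: 4>3, res = 37+1 = 38
i=4,k=4: not 4>4, res = 38+4 = 42
i=4,k=5: not 4>5, res = 42+4 = 46
i=5,k=1: 5>1, res = 46+4 = 50
i=5,k=2: 5>2, res = 50+3 = 53
i=5,k=3: 5>3, res = 53+2 = 55
i=5,k=4: 5>4, res = 55+1 = 56
i=5,k=5: not 5>5, res = 56+4 = 60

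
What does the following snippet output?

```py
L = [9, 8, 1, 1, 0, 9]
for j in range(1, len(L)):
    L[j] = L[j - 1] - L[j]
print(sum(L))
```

j=1: L[1] = 9-8 = 1 → [9, 1, 1, 1, 0, 9]
j=2: L[2] = 1-1 = 0 → [9, 1, 0, 1, 0, 9]
j=3: L[3] = 0-1 = -1 → [9, 1, 0, -1, 0, 9]
j=4: L[4] = (-1)-0 = -1 → [9, 1, 0, -1, -1, 9]
j=5: L[5] = (-1)-9 = -10 → [9, 1, 0, -1, -1, -10]
sum = -2

-2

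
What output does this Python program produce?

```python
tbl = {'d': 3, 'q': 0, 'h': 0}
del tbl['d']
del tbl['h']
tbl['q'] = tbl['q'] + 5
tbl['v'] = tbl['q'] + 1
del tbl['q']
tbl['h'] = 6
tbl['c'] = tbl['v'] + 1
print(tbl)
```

{'v': 6, 'h': 6, 'c': 7}

del 'd' → {'q': 0, 'h': 0}
del 'h' → {'q': 0}
tbl['q'] = tbl['q']+5 = 5 → {'q': 5}
tbl['v'] = tbl['q']+1 = 6 → {'q': 5, 'v': 6}
del 'q' → {'v': 6}
tbl['h'] = 6 → {'v': 6, 'h': 6}
tbl['c'] = tbl['v']+1 = 7 → {'v': 6, 'h': 6, 'c': 7}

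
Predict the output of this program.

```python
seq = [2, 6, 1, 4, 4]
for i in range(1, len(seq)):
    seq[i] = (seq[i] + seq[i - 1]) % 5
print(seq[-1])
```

2

i=1: seq[1] = (6+2)%5 = 3 → [2, 3, 1, 4, 4]
i=2: seq[2] = (1+3)%5 = 4 → [2, 3, 4, 4, 4]
i=3: seq[3] = (4+4)%5 = 3 → [2, 3, 4, 3, 4]
i=4: seq[4] = (4+3)%5 = 2 → [2, 3, 4, 3, 2]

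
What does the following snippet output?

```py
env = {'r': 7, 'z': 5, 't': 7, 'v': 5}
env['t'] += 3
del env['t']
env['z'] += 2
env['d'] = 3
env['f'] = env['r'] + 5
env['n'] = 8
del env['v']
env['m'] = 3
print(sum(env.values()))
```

40

env['t'] = 7+3 = 10 → {'r': 7, 'z': 5, 't': 10, 'v': 5}
del 't' → {'r': 7, 'z': 5, 'v': 5}
env['z'] = 5+2 = 7 → {'r': 7, 'z': 7, 'v': 5}
env['d'] = 3 → {'r': 7, 'z': 7, 'v': 5, 'd': 3}
env['f'] = env['r']+5 = 12 → {'r': 7, 'z': 7, 'v': 5, 'd': 3, 'f': 12}
env['n'] = 8 → {'r': 7, 'z': 7, 'v': 5, 'd': 3, 'f': 12, 'n': 8}
del 'v' → {'r': 7, 'z': 7, 'd': 3, 'f': 12, 'n': 8}
env['m'] = 3 → {'r': 7, 'z': 7, 'd': 3, 'f': 12, 'n': 8, 'm': 3}
sum of values = 40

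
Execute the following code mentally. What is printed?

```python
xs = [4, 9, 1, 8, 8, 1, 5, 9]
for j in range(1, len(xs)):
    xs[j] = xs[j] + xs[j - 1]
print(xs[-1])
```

j=1: xs[1] = 9+4 = 13 → [4, 13, 1, 8, 8, 1, 5, 9]
j=2: xs[2] = 1+13 = 14 → [4, 13, 14, 8, 8, 1, 5, 9]
j=3: xs[3] = 8+14 = 22 → [4, 13, 14, 22, 8, 1, 5, 9]
j=4: xs[4] = 8+22 = 30 → [4, 13, 14, 22, 30, 1, 5, 9]
j=5: xs[5] = 1+30 = 31 → [4, 13, 14, 22, 30, 31, 5, 9]
j=6: xs[6] = 5+31 = 36 → [4, 13, 14, 22, 30, 31, 36, 9]
j=7: xs[7] = 9+36 = 45 → [4, 13, 14, 22, 30, 31, 36, 45]

45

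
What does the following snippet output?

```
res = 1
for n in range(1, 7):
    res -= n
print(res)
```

n=1: res = 1-1 = 0
n=2: res = 0-2 = -2
n=3: res = (-2)-3 = -5
n=4: res = (-5)-4 = -9
n=5: res = (-9)-5 = -14
n=6: res = (-14)-6 = -20

-20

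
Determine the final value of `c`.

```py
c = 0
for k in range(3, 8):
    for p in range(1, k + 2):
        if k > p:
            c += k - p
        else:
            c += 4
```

k=3,p=1: 3>1, c = 0+2 = 2
k=3,p=2: 3>2, c = 2+1 = 3
k=3,p=3: not 3>3, c = 3+4 = 7
k=3,p=4: not 3>4, c = 7+4 = 11
k=4,p=1: 4>1, c = 11+3 = 14
k=4,p=2: 4>2, c = 14+2 = 16
k=4,p=3: 4>3, c = 16+1 = 17
k=4,p=4: not 4>4, c = 17+4 = 21
k=4,p=5: not 4>5, c = 21+4 = 25
k=5,p=1: 5>1, c = 25+4 = 29
k=5,p=2: 5>2, c = 29+3 = 32
k=5,p=3: 5>3, c = 32+2 = 34
k=5,p=4: 5>4, c = 34+1 = 35
k=5,p=5: not 5>5, c = 35+4 = 39
k=5,p=6: not 5>6, c = 39+4 = 43
k=6,p=1: 6>1, c = 43+5 = 48
k=6,p=2: 6>2, c = 48+4 = 52
k=6,p=3: 6>3, c = 52+3 = 55
k=6,p=4: 6>4, c = 55+2 = 57
k=6,p=5: 6>5, c = 57+1 = 58
k=6,p=6: not 6>6, c = 58+4 = 62
k=6,p=7: not 6>7, c = 62+4 = 66
k=7,p=1: 7>1, c = 66+6 = 72
k=7,p=2: 7>2, c = 72+5 = 77
k=7,p=3: 7>3, c = 77+4 = 81
k=7,p=4: 7>4, c = 81+3 = 84
k=7,p=5: 7>5, c = 84+2 = 86
k=7,p=6: 7>6, c = 86+1 = 87
k=7,p=7: not 7>7, c = 87+4 = 91
k=7,p=8: not 7>8, c = 91+4 = 95

95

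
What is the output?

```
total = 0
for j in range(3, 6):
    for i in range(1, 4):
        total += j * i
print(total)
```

72

j=3,i=1: total = 0+3 = 3
j=3,i=2: total = 3+6 = 9
j=3,i=3: total = 9+9 = 18
j=4,i=1: total = 18+4 = 22
j=4,i=2: total = 22+8 = 30
j=4,i=3: total = 30+12 = 42
j=5,i=1: total = 42+5 = 47
j=5,i=2: total = 47+10 = 57
j=5,i=3: total = 57+15 = 72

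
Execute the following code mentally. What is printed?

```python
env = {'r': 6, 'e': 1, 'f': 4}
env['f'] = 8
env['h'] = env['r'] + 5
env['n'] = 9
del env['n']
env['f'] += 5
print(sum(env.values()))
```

env['f'] = 8 → {'r': 6, 'e': 1, 'f': 8}
env['h'] = env['r']+5 = 11 → {'r': 6, 'e': 1, 'f': 8, 'h': 11}
env['n'] = 9 → {'r': 6, 'e': 1, 'f': 8, 'h': 11, 'n': 9}
del 'n' → {'r': 6, 'e': 1, 'f': 8, 'h': 11}
env['f'] = 8+5 = 13 → {'r': 6, 'e': 1, 'f': 13, 'h': 11}
sum of values = 31

31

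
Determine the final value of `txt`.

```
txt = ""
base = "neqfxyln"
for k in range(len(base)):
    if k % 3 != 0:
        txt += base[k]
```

'eqxyn'

k=0: skip
k=1: add 'e' → 'e'
k=2: add 'q' → 'eq'
k=3: skip
k=4: add 'x' → 'eqx'
k=5: add 'y' → 'eqxy'
k=6: skip
k=7: add 'n' → 'eqxyn'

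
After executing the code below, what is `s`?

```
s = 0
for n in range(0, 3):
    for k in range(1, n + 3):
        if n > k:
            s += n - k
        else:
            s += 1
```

9

n=0,k=1: not 0>1, s = 0+1 = 1
n=0,k=2: not 0>2, s = 1+1 = 2
n=1,k=1: not 1>1, s = 2+1 = 3
n=1,k=2: not 1>2, s = 3+1 = 4
n=1,k=3: not 1>3, s = 4+1 = 5
n=2,k=1: 2>1, s = 5+1 = 6
n=2,k=2: not 2>2, s = 6+1 = 7
n=2,k=3: not 2>3, s = 7+1 = 8
n=2,k=4: not 2>4, s = 8+1 = 9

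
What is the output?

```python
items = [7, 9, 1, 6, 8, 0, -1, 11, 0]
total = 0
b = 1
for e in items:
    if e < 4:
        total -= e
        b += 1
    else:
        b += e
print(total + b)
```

e=7: not <4; b=8
e=9: not <4; b=17
e=1: <4, total = 0-1 = -1; b=18
e=6: not <4; b=24
e=8: not <4; b=32
e=0: <4, total = (-1)-0 = -1; b=33
e=-1: <4, total = (-1)-(-1) = 0; b=34
e=11: not <4; b=45
e=0: <4, total = 0-0 = 0; b=46
total+b = 0+46 = 46

46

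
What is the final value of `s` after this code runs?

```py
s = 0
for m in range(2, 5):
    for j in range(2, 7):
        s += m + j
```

m=2,j=2: s = 0+4 = 4
m=2,j=3: s = 4+5 = 9
m=2,j=4: s = 9+6 = 15
m=2,j=5: s = 15+7 = 22
m=2,j=6: s = 22+8 = 30
m=3,j=2: s = 30+5 = 35
m=3,j=3: s = 35+6 = 41
m=3,j=4: s = 41+7 = 48
m=3,j=5: s = 48+8 = 56
m=3,j=6: s = 56+9 = 65
m=4,j=2: s = 65+6 = 71
m=4,j=3: s = 71+7 = 78
m=4,j=4: s = 78+8 = 86
m=4,j=5: s = 86+9 = 95
m=4,j=6: s = 95+10 = 105

105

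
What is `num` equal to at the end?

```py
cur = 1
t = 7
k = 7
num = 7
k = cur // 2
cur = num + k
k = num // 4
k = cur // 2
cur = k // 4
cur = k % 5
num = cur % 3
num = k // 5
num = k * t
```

21

k = 1//2 = 0
cur = 7+0 = 7
k = 7//4 = 1
k = 7//2 = 3
cur = 3//4 = 0
cur = 3%5 = 3
num = 3%3 = 0
num = 3//5 = 0
num = 3*7 = 21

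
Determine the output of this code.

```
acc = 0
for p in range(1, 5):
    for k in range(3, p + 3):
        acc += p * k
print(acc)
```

125

p=1,k=3: acc = 0+3 = 3
p=2,k=3: acc = 3+6 = 9
p=2,k=4: acc = 9+8 = 17
p=3,k=3: acc = 17+9 = 26
p=3,k=4: acc = 26+12 = 38
p=3,k=5: acc = 38+15 = 53
p=4,k=3: acc = 53+12 = 65
p=4,k=4: acc = 65+16 = 81
p=4,k=5: acc = 81+20 = 101
p=4,k=6: acc = 101+24 = 125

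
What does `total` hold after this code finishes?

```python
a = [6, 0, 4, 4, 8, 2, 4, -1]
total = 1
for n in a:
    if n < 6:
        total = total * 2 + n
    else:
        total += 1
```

247

n=6: not <6, total = 1+1 = 2
n=0: <6, total = 2*2+0 = 4
n=4: <6, total = 4*2+4 = 12
n=4: <6, total = 12*2+4 = 28
n=8: not <6, total = 28+1 = 29
n=2: <6, total = 29*2+2 = 60
n=4: <6, total = 60*2+4 = 124
n=-1: <6, total = 124*2+(-1) = 247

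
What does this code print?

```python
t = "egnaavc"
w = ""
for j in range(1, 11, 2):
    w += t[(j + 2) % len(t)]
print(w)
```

j=1: add t[3]='a' → 'a'
j=3: add t[5]='v' → 'av'
j=5: add t[0]='e' → 'ave'
j=7: add t[2]='n' → 'aven'
j=9: add t[4]='a' → 'avena'

avena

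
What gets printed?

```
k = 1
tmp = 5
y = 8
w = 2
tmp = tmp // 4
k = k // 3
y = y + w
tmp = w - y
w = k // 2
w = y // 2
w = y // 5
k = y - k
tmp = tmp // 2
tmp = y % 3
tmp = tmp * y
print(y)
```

10

tmp = 5//4 = 1
k = 1//3 = 0
y = 8+2 = 10
tmp = 2-10 = -8
w = 0//2 = 0
w = 10//2 = 5
w = 10//5 = 2
k = 10-0 = 10
tmp = (-8)//2 = -4
tmp = 10%3 = 1
tmp = 1*10 = 10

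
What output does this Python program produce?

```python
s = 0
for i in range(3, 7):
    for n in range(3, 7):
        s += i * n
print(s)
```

324

i=3,n=3: s = 0+9 = 9
i=3,n=4: s = 9+12 = 21
i=3,n=5: s = 21+15 = 36
i=3,n=6: s = 36+18 = 54
i=4,n=3: s = 54+12 = 66
i=4,n=4: s = 66+16 = 82
i=4,n=5: s = 82+20 = 102
i=4,n=6: s = 102+24 = 126
i=5,n=3: s = 126+15 = 141
i=5,n=4: s = 141+20 = 161
i=5,n=5: s = 161+25 = 186
i=5,n=6: s = 186+30 = 216
i=6,n=3: s = 216+18 = 234
i=6,n=4: s = 234+24 = 258
i=6,n=5: s = 258+30 = 288
i=6,n=6: s = 288+36 = 324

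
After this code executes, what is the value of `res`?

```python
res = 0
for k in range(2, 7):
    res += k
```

k=2: res = 0+2 = 2
k=3: res = 2+3 = 5
k=4: res = 5+4 = 9
k=5: res = 9+5 = 14
k=6: res = 14+6 = 20

20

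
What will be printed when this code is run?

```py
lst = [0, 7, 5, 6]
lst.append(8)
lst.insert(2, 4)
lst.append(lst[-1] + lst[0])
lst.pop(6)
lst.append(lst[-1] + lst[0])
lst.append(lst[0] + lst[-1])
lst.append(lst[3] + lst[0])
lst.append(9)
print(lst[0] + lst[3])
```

5

append 8 → [0, 7, 5, 6, 8]
insert 4 at 2 → [0, 7, 4, 5, 6, 8]
append lst[-1]+lst[0] = 8+0 = 8 → [0, 7, 4, 5, 6, 8, 8]
pop(6) removes 8 → [0, 7, 4, 5, 6, 8]
append lst[-1]+lst[0] = 8+0 = 8 → [0, 7, 4, 5, 6, 8, 8]
append lst[0]+lst[-1] = 0+8 = 8 → [0, 7, 4, 5, 6, 8, 8, 8]
append lst[3]+lst[0] = 5+0 = 5 → [0, 7, 4, 5, 6, 8, 8, 8, 5]
append 9 → [0, 7, 4, 5, 6, 8, 8, 8, 5, 9]
lst[0]+lst[3] = 0+5 = 5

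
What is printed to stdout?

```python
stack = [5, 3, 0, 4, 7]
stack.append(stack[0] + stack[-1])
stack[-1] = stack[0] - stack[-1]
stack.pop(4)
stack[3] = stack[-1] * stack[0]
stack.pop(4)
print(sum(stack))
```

append stack[0]+stack[-1] = 5+7 = 12 → [5, 3, 0, 4, 7, 12]
stack[-1] = stack[0]-stack[-1] = 5-12 = -7 → [5, 3, 0, 4, 7, -7]
pop(4) removes 7 → [5, 3, 0, 4, -7]
stack[3] = stack[-1]*stack[0] = (-7)*5 = -35 → [5, 3, 0, -35, -7]
pop(4) removes -7 → [5, 3, 0, -35]
sum = -27

-27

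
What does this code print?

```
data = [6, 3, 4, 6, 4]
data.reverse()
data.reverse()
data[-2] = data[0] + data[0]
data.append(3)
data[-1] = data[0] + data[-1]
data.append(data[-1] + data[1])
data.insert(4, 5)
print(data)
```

reverse → [4, 6, 4, 3, 6]
reverse → [6, 3, 4, 6, 4]
data[-2] = data[0]+data[0] = 6+6 = 12 → [6, 3, 4, 12, 4]
append 3 → [6, 3, 4, 12, 4, 3]
data[-1] = data[0]+data[-1] = 6+3 = 9 → [6, 3, 4, 12, 4, 9]
append data[-1]+data[1] = 9+3 = 12 → [6, 3, 4, 12, 4, 9, 12]
insert 5 at 4 → [6, 3, 4, 12, 5, 4, 9, 12]

[6, 3, 4, 12, 5, 4, 9, 12]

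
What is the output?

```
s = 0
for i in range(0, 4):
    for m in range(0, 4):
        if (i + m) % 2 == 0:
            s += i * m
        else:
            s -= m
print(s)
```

i=0,m=0: even sum, s = 0+0 = 0
i=0,m=1: odd sum, s = 0-1 = -1
i=0,m=2: even sum, s = (-1)+0 = -1
i=0,m=3: odd sum, s = (-1)-3 = -4
i=1,m=0: odd sum, s = (-4)-0 = -4
i=1,m=1: even sum, s = (-4)+1 = -3
i=1,m=2: odd sum, s = (-3)-2 = -5
i=1,m=3: even sum, s = (-5)+3 = -2
i=2,m=0: even sum, s = (-2)+0 = -2
i=2,m=1: odd sum, s = (-2)-1 = -3
i=2,m=2: even sum, s = (-3)+4 = 1
i=2,m=3: odd sum, s = 1-3 = -2
i=3,m=0: odd sum, s = (-2)-0 = -2
i=3,m=1: even sum, s = (-2)+3 = 1
i=3,m=2: odd sum, s = 1-2 = -1
i=3,m=3: even sum, s = (-1)+9 = 8

8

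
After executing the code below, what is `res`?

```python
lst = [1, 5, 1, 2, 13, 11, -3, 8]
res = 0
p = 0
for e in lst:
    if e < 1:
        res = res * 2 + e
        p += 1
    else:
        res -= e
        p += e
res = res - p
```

e=1: not <1, res = 0-1 = -1; p=1
e=5: not <1, res = (-1)-5 = -6; p=6
e=1: not <1, res = (-6)-1 = -7; p=7
e=2: not <1, res = (-7)-2 = -9; p=9
e=13: not <1, res = (-9)-13 = -22; p=22
e=11: not <1, res = (-22)-11 = -33; p=33
e=-3: <1, res = (-33)*2+(-3) = -69; p=34
e=8: not <1, res = (-69)-8 = -77; p=42
res-p = (-77)-42 = -119

-119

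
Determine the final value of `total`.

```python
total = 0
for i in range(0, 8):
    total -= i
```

-28

i=0: total = 0-0 = 0
i=1: total = 0-1 = -1
i=2: total = (-1)-2 = -3
i=3: total = (-3)-3 = -6
i=4: total = (-6)-4 = -10
i=5: total = (-10)-5 = -15
i=6: total = (-15)-6 = -21
i=7: total = (-21)-7 = -28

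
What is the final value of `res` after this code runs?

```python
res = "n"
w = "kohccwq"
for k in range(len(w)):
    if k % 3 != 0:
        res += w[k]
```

k=0: skip
k=1: add 'o' → 'no'
k=2: add 'h' → 'noh'
k=3: skip
k=4: add 'c' → 'nohc'
k=5: add 'w' → 'nohcw'
k=6: skip

'nohcw'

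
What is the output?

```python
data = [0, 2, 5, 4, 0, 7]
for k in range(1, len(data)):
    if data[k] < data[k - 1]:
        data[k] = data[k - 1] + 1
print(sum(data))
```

k=1: 2>=0, unchanged → [0, 2, 5, 4, 0, 7]
k=2: 5>=2, unchanged → [0, 2, 5, 4, 0, 7]
k=3: 4<5, data[3] = 5+1 = 6 → [0, 2, 5, 6, 0, 7]
k=4: 0<6, data[4] = 6+1 = 7 → [0, 2, 5, 6, 7, 7]
k=5: 7>=7, unchanged → [0, 2, 5, 6, 7, 7]
sum = 27

27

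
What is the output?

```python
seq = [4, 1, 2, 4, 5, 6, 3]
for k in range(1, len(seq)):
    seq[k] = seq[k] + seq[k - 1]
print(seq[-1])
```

k=1: seq[1] = 1+4 = 5 → [4, 5, 2, 4, 5, 6, 3]
k=2: seq[2] = 2+5 = 7 → [4, 5, 7, 4, 5, 6, 3]
k=3: seq[3] = 4+7 = 11 → [4, 5, 7, 11, 5, 6, 3]
k=4: seq[4] = 5+11 = 16 → [4, 5, 7, 11, 16, 6, 3]
k=5: seq[5] = 6+16 = 22 → [4, 5, 7, 11, 16, 22, 3]
k=6: seq[6] = 3+22 = 25 → [4, 5, 7, 11, 16, 22, 25]

25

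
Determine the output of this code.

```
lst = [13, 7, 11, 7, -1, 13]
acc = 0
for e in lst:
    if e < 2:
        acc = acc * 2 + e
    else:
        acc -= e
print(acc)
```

e=13: not <2, acc = 0-13 = -13
e=7: not <2, acc = (-13)-7 = -20
e=11: not <2, acc = (-20)-11 = -31
e=7: not <2, acc = (-31)-7 = -38
e=-1: <2, acc = (-38)*2+(-1) = -77
e=13: not <2, acc = (-77)-13 = -90

-90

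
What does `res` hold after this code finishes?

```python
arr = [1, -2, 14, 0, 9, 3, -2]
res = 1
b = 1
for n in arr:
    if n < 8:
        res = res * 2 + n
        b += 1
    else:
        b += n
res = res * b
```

n=1: <8, res = 1*2+1 = 3; b=2
n=-2: <8, res = 3*2+(-2) = 4; b=3
n=14: not <8; b=17
n=0: <8, res = 4*2+0 = 8; b=18
n=9: not <8; b=27
n=3: <8, res = 8*2+3 = 19; b=28
n=-2: <8, res = 19*2+(-2) = 36; b=29
res*b = 36*29 = 1044

1044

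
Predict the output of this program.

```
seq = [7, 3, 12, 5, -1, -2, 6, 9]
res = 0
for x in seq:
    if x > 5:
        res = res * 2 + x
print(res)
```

125

x=7: >5, res = 0*2+7 = 7
x=3: not >5
x=12: >5, res = 7*2+12 = 26
x=5: not >5
x=-1: not >5
x=-2: not >5
x=6: >5, res = 26*2+6 = 58
x=9: >5, res = 58*2+9 = 125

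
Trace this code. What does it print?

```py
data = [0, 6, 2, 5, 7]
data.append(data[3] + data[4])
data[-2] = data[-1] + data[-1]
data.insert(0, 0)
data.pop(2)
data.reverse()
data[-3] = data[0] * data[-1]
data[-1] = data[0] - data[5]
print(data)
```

[12, 24, 5, 0, 0, 12]

append data[3]+data[4] = 5+7 = 12 → [0, 6, 2, 5, 7, 12]
data[-2] = data[-1]+data[-1] = 12+12 = 24 → [0, 6, 2, 5, 24, 12]
insert 0 at 0 → [0, 0, 6, 2, 5, 24, 12]
pop(2) removes 6 → [0, 0, 2, 5, 24, 12]
reverse → [12, 24, 5, 2, 0, 0]
data[-3] = data[0]*data[-1] = 12*0 = 0 → [12, 24, 5, 0, 0, 0]
data[-1] = data[0]-data[5] = 12-0 = 12 → [12, 24, 5, 0, 0, 12]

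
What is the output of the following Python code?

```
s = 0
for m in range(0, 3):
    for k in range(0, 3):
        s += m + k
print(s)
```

18

m=0,k=0: s = 0+0 = 0
m=0,k=1: s = 0+1 = 1
m=0,k=2: s = 1+2 = 3
m=1,k=0: s = 3+1 = 4
m=1,k=1: s = 4+2 = 6
m=1,k=2: s = 6+3 = 9
m=2,k=0: s = 9+2 = 11
m=2,k=1: s = 11+3 = 14
m=2,k=2: s = 14+4 = 18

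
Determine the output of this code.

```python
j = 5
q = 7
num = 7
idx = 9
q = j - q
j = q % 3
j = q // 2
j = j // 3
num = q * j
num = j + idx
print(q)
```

q = 5-7 = -2
j = (-2)%3 = 1
j = (-2)//2 = -1
j = (-1)//3 = -1
num = (-2)*(-1) = 2
num = (-1)+9 = 8

-2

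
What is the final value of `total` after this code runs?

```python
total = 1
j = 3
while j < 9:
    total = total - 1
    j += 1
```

j=3: total = 1-1 = 0
j=4: total = 0-1 = -1
j=5: total = (-1)-1 = -2
j=6: total = (-2)-1 = -3
j=7: total = (-3)-1 = -4
j=8: total = (-4)-1 = -5

-5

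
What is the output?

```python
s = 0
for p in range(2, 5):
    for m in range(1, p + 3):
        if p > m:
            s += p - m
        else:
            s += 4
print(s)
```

p=2,m=1: 2>1, s = 0+1 = 1
p=2,m=2: not 2>2, s = 1+4 = 5
p=2,m=3: not 2>3, s = 5+4 = 9
p=2,m=4: not 2>4, s = 9+4 = 13
p=3,m=1: 3>1, s = 13+2 = 15
p=3,m=2: 3>2, s = 15+1 = 16
p=3,m=3: not 3>3, s = 16+4 = 20
p=3,m=4: not 3>4, s = 20+4 = 24
p=3,m=5: not 3>5, s = 24+4 = 28
p=4,m=1: 4>1, s = 28+3 = 31
p=4,m=2: 4>2, s = 31+2 = 33
p=4,m=3: 4>3, s = 33+1 = 34
p=4,m=4: not 4>4, s = 34+4 = 38
p=4,m=5: not 4>5, s = 38+4 = 42
p=4,m=6: not 4>6, s = 42+4 = 46

46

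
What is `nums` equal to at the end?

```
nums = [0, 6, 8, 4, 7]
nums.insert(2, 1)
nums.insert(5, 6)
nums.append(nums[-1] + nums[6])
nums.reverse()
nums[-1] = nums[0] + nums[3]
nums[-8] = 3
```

[3, 7, 6, 4, 8, 1, 6, 18]

insert 1 at 2 → [0, 6, 1, 8, 4, 7]
insert 6 at 5 → [0, 6, 1, 8, 4, 6, 7]
append nums[-1]+nums[6] = 7+7 = 14 → [0, 6, 1, 8, 4, 6, 7, 14]
reverse → [14, 7, 6, 4, 8, 1, 6, 0]
nums[-1] = nums[0]+nums[3] = 14+4 = 18 → [14, 7, 6, 4, 8, 1, 6, 18]
nums[-8] = 3 → [3, 7, 6, 4, 8, 1, 6, 18]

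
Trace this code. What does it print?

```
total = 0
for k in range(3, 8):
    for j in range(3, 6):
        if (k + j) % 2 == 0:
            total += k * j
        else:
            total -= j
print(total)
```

k=3,j=3: even sum, total = 0+9 = 9
k=3,j=4: odd sum, total = 9-4 = 5
k=3,j=5: even sum, total = 5+15 = 20
k=4,j=3: odd sum, total = 20-3 = 17
k=4,j=4: even sum, total = 17+16 = 33
k=4,j=5: odd sum, total = 33-5 = 28
k=5,j=3: even sum, total = 28+15 = 43
k=5,j=4: odd sum, total = 43-4 = 39
k=5,j=5: even sum, total = 39+25 = 64
k=6,j=3: odd sum, total = 64-3 = 61
k=6,j=4: even sum, total = 61+24 = 85
k=6,j=5: odd sum, total = 85-5 = 80
k=7,j=3: even sum, total = 80+21 = 101
k=7,j=4: odd sum, total = 101-4 = 97
k=7,j=5: even sum, total = 97+35 = 132

132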